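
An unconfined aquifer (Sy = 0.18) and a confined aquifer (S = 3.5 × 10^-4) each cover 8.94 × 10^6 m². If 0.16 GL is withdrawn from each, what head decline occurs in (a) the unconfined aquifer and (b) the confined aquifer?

ΔV = 0.16 GL = 1.6 × 10^5 m³
Unconfined: Δh_u = ΔV/(Sy·A) = 1.6 × 10^5/(0.18 × 8.94 × 10^6) = 0.09943 m
Confined: Δh_c = ΔV/(S·A) = 1.6 × 10^5/(3.5 × 10^-4 × 8.94 × 10^6) = 51.13 m

Δh_u ≈ 0.0994 m; Δh_c ≈ 51.1 m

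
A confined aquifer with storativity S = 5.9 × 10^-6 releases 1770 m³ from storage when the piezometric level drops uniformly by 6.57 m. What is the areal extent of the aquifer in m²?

A = ΔV / (S × Δh) = 1770 / (5.9 × 10^-6 × 6.57) = 4.566 × 10^7 m²

A ≈ 4.57 × 10^7 m²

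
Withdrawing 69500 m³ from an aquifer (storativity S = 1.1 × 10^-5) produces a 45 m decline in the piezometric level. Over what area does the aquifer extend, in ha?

A = ΔV / (S × Δh) = 69500 / (1.1 × 10^-5 × 45) = 1.404 × 10^8 m²
A = 1.404 × 10^8 m² = 14040 ha

A ≈ 14000 ha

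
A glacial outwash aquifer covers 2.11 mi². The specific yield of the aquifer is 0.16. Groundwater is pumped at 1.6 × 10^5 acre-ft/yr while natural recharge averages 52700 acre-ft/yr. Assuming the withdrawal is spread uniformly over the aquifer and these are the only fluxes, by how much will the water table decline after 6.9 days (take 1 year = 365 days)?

A = 2.11 mi² = 5.465 × 10^6 m²
Net abstraction = 1.6 × 10^5 − 52700 = 1.073 × 10^5 acre-ft/yr
Q_net = 1.073 × 10^5 acre-ft/yr = 3.626 × 10^5 m³/d
ΔV = Q × t = 3.626 × 10^5 m³/d × 6.9 d = 2.502 × 10^6 m³
Δh = ΔV / (Sy × A) = 2.502 × 10^6 / (0.16 × 5.465 × 10^6) = 2.861 m

Δh ≈ 2.86 m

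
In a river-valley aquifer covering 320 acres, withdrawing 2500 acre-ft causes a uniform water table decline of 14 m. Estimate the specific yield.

Sy ≈ 0.17

A = 320 acres = 1.295 × 10^6 m²
ΔV = 2500 acre-ft = 3.084 × 10^6 m³
Sy = ΔV / (A × Δh) = 3.084 × 10^6 m³ / (1.295 × 10^6 m² × 14 m) = 0.1701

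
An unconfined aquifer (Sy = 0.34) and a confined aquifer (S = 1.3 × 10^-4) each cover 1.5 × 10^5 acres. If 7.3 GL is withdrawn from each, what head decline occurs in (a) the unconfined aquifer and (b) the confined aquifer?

Δh_u ≈ 0.0354 m; Δh_c ≈ 92.5 m

A = 1.5 × 10^5 acres = 6.07 × 10^8 m²
ΔV = 7.3 GL = 7.3 × 10^6 m³
Unconfined: Δh_u = ΔV/(Sy·A) = 7.3 × 10^6/(0.34 × 6.07 × 10^8) = 0.03537 m
Confined: Δh_c = ΔV/(S·A) = 7.3 × 10^6/(1.3 × 10^-4 × 6.07 × 10^8) = 92.51 m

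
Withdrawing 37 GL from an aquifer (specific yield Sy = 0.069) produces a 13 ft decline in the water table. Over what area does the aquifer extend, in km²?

Δh = 13 ft = 3.962 m
ΔV = 37 GL = 3.7 × 10^7 m³
A = ΔV / (Sy × Δh) = 3.7 × 10^7 / (0.069 × 3.962) = 1.353 × 10^8 m²
A = 1.353 × 10^8 m² = 135.3 km²

A ≈ 135 km²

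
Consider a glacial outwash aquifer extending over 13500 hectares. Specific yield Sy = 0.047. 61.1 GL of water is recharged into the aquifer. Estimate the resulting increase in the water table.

A = 13500 hectares = 1.35 × 10^8 m²
ΔV = 61.1 GL = 6.11 × 10^7 m³
Δh = ΔV / (Sy × A) = 6.11 × 10^7 m³ / (0.047 × 1.35 × 10^8 m²) = 9.63 m

Δh ≈ 9.63 m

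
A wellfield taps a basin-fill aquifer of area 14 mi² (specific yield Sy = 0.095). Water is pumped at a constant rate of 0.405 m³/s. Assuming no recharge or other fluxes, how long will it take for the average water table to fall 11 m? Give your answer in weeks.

A = 14 mi² = 3.626 × 10^7 m²
ΔV = Sy × A × Δh = 0.095 × 3.626 × 10^7 × 11 = 3.789 × 10^7 m³
Q = 0.405 m³/s = 34990 m³/d
t = ΔV / Q = 3.789 × 10^7 m³ / 34990 m³/d = 1083 d
t = 1083 d ≈ 154.7 weeks

t ≈ 155 weeks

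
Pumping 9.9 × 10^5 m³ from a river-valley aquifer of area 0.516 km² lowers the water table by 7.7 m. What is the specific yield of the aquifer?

Sy ≈ 0.25

A = 0.516 km² = 5.16 × 10^5 m²
Sy = ΔV / (A × Δh) = 9.9 × 10^5 m³ / (5.16 × 10^5 m² × 7.7 m) = 0.2492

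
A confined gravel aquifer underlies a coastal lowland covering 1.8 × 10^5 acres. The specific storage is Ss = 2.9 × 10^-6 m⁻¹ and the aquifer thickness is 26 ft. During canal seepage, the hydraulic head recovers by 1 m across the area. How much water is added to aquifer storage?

b = 26 ft = 7.925 m
S = Ss × b = 2.9 × 10^-6 m⁻¹ × 7.925 m = 2.298 × 10^-5
A = 1.8 × 10^5 acres = 7.284 × 10^8 m²
ΔV = S × A × Δh = 2.298 × 10^-5 × 7.284 × 10^8 m² × 1 m = 16740 m³

ΔV ≈ 16700 m³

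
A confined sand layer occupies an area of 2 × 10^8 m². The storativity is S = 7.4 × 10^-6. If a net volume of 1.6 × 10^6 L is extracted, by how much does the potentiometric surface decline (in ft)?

Δh ≈ 3.55 ft

ΔV = 1.6 × 10^6 L = 1600 m³
Δh = ΔV / (S × A) = 1600 m³ / (7.4 × 10^-6 × 2 × 10^8 m²) = 1.081 m
Δh = 1.081 m = 3.547 ft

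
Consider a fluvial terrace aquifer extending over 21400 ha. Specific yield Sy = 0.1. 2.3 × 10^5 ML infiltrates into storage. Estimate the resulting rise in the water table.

A = 21400 ha = 2.14 × 10^8 m²
ΔV = 2.3 × 10^5 ML = 2.3 × 10^8 m³
Δh = ΔV / (Sy × A) = 2.3 × 10^8 m³ / (0.1 × 2.14 × 10^8 m²) = 10.75 m

Δh ≈ 10.7 m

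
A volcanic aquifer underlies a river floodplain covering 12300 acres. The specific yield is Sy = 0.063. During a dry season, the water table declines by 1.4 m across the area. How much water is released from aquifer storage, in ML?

ΔV ≈ 4390 ML

A = 12300 acres = 4.978 × 10^7 m²
ΔV = Sy × A × Δh = 0.063 × 4.978 × 10^7 m² × 1.4 m = 4.39 × 10^6 m³
ΔV = 4.39 × 10^6 m³ = 4390 ML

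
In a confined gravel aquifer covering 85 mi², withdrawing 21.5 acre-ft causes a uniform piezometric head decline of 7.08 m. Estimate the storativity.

S ≈ 1.7 × 10^-5

A = 85 mi² = 2.201 × 10^8 m²
ΔV = 21.5 acre-ft = 26520 m³
S = ΔV / (A × Δh) = 26520 m³ / (2.201 × 10^8 m² × 7.08 m) = 1.701 × 10^-5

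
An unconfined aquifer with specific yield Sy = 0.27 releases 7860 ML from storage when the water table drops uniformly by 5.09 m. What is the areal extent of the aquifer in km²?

A ≈ 5.72 km²

ΔV = 7860 ML = 7.86 × 10^6 m³
A = ΔV / (Sy × Δh) = 7.86 × 10^6 / (0.27 × 5.09) = 5.719 × 10^6 m²
A = 5.719 × 10^6 m² = 5.719 km²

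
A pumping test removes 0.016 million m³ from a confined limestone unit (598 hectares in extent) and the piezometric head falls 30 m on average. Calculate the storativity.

S ≈ 8.9 × 10^-5

A = 598 hectares = 5.98 × 10^6 m²
ΔV = 0.016 million m³ = 16000 m³
S = ΔV / (A × Δh) = 16000 m³ / (5.98 × 10^6 m² × 30 m) = 8.919 × 10^-5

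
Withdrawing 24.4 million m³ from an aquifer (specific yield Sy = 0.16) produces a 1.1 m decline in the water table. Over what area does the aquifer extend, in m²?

ΔV = 24.4 million m³ = 2.44 × 10^7 m³
A = ΔV / (Sy × Δh) = 2.44 × 10^7 / (0.16 × 1.1) = 1.386 × 10^8 m²

A ≈ 1.39 × 10^8 m²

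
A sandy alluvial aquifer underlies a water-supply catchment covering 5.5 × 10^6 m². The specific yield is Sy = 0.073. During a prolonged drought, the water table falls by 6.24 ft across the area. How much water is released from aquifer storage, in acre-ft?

ΔV ≈ 619 acre-ft

Δh = 6.24 ft = 1.902 m
ΔV = Sy × A × Δh = 0.073 × 5.5 × 10^6 m² × 1.902 m = 7.636 × 10^5 m³
ΔV = 7.636 × 10^5 m³ = 619.1 acre-ft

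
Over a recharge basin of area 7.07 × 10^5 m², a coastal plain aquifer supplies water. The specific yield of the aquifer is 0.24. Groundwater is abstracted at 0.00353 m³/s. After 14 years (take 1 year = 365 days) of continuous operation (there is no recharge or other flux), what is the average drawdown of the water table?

Δh ≈ 9.18 m

Q = 0.00353 m³/s = 305 m³/d
t = 14 years = 5110 d
ΔV = Q × t = 305 m³/d × 5110 d = 1.559 × 10^6 m³
Δh = ΔV / (Sy × A) = 1.559 × 10^6 / (0.24 × 7.07 × 10^5) = 9.185 m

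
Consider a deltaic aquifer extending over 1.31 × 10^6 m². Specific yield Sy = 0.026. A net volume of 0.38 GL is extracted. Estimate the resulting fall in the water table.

ΔV = 0.38 GL = 3.8 × 10^5 m³
Δh = ΔV / (Sy × A) = 3.8 × 10^5 m³ / (0.026 × 1.31 × 10^6 m²) = 11.16 m

Δh ≈ 11.2 m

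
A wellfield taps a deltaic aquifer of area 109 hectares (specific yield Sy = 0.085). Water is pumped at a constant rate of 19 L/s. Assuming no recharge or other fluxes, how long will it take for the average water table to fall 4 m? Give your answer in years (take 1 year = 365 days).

t ≈ 0.619 years

A = 109 hectares = 1.09 × 10^6 m²
ΔV = Sy × A × Δh = 0.085 × 1.09 × 10^6 × 4 = 3.706 × 10^5 m³
Q = 19 L/s = 1642 m³/d
t = ΔV / Q = 3.706 × 10^5 m³ / 1642 m³/d = 225.8 d
t = 225.8 d ≈ 0.6185 years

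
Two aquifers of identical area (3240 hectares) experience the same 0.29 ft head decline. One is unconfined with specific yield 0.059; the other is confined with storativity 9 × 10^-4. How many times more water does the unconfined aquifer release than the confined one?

A = 3240 hectares = 3.24 × 10^7 m²
Δh = 0.29 ft = 0.08839 m
Unconfined: ΔV_u = Sy × A × Δh = 0.059 × 3.24 × 10^7 × 0.08839 = 1.69 × 10^5 m³
Confined: ΔV_c = S × A × Δh = 9 × 10^-4 × 3.24 × 10^7 × 0.08839 = 2578 m³
Ratio = ΔV_u / ΔV_c = Sy / S = 0.059 / 9 × 10^-4 = 65.56

ΔV_u / ΔV_c ≈ 65.6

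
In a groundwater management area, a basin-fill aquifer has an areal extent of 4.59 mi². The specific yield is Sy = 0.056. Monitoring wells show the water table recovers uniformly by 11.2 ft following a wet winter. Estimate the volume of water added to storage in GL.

ΔV ≈ 2.27 GL

A = 4.59 mi² = 1.189 × 10^7 m²
Δh = 11.2 ft = 3.414 m
ΔV = Sy × A × Δh = 0.056 × 1.189 × 10^7 m² × 3.414 m = 2.273 × 10^6 m³
ΔV = 2.273 × 10^6 m³ = 2.273 GL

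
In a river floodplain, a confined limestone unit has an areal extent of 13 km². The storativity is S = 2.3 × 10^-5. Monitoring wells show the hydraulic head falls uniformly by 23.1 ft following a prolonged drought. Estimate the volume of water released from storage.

A = 13 km² = 1.3 × 10^7 m²
Δh = 23.1 ft = 7.041 m
ΔV = S × A × Δh = 2.3 × 10^-5 × 1.3 × 10^7 m² × 7.041 m = 2105 m³

ΔV ≈ 2110 m³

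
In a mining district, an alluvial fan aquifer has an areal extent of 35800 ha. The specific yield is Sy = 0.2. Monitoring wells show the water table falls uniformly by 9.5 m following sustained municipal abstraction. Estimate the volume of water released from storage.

ΔV ≈ 6.8 × 10^8 m³

A = 35800 ha = 3.58 × 10^8 m²
ΔV = Sy × A × Δh = 0.2 × 3.58 × 10^8 m² × 9.5 m = 6.802 × 10^8 m³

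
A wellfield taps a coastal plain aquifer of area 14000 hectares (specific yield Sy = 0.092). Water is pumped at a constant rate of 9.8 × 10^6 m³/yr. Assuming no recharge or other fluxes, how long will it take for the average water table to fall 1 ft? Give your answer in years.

t ≈ 0.401 years

A = 14000 hectares = 1.4 × 10^8 m²
Δh = 1 ft = 0.3048 m
ΔV = Sy × A × Δh = 0.092 × 1.4 × 10^8 × 0.3048 = 3.926 × 10^6 m³
Q = 9.8 × 10^6 m³/yr = 26850 m³/d
t = ΔV / Q = 3.926 × 10^6 m³ / 26850 m³/d = 146.2 d
t = 146.2 d ≈ 0.4006 years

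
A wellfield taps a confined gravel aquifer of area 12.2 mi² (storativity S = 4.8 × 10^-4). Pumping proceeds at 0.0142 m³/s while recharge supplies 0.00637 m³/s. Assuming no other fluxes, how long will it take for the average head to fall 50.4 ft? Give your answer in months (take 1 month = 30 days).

A = 12.2 mi² = 3.16 × 10^7 m²
Δh = 50.4 ft = 15.36 m
ΔV = S × A × Δh = 4.8 × 10^-4 × 3.16 × 10^7 × 15.36 = 2.33 × 10^5 m³
Net withdrawal = 0.0142 − 0.00637 = 0.00783 m³/s = 676.5 m³/d
t = ΔV / Q = 2.33 × 10^5 m³ / 676.5 m³/d = 344.4 d
t = 344.4 d ≈ 11.48 months

t ≈ 11.5 months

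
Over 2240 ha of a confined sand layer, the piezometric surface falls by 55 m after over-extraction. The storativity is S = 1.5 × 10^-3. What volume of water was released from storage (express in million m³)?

A = 2240 ha = 2.24 × 10^7 m²
ΔV = S × A × Δh = 0.0015 × 2.24 × 10^7 m² × 55 m = 1.848 × 10^6 m³
ΔV = 1.848 × 10^6 m³ = 1.848 million m³

ΔV ≈ 1.85 million m³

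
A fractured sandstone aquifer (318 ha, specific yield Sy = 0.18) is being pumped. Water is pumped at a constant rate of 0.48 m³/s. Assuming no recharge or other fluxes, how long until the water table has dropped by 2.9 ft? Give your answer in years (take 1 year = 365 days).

A = 318 ha = 3.18 × 10^6 m²
Δh = 2.9 ft = 0.8839 m
ΔV = Sy × A × Δh = 0.18 × 3.18 × 10^6 × 0.8839 = 5.06 × 10^5 m³
Q = 0.48 m³/s = 41470 m³/d
t = ΔV / Q = 5.06 × 10^5 m³ / 41470 m³/d = 12.2 d
t = 12.2 d ≈ 0.03342 years

t ≈ 0.0334 years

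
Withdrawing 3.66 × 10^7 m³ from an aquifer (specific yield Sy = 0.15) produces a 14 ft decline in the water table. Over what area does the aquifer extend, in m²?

A ≈ 5.72 × 10^7 m²

Δh = 14 ft = 4.267 m
A = ΔV / (Sy × Δh) = 3.66 × 10^7 / (0.15 × 4.267) = 5.718 × 10^7 m²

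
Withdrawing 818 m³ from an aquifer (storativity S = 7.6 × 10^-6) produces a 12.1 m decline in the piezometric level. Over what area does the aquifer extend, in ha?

A ≈ 890 ha

A = ΔV / (S × Δh) = 818 / (7.6 × 10^-6 × 12.1) = 8.895 × 10^6 m²
A = 8.895 × 10^6 m² = 889.5 ha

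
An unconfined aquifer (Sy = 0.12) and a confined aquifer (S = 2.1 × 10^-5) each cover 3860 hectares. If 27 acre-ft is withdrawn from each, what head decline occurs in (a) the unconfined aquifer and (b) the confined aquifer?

A = 3860 hectares = 3.86 × 10^7 m²
ΔV = 27 acre-ft = 33300 m³
Unconfined: Δh_u = ΔV/(Sy·A) = 33300/(0.12 × 3.86 × 10^7) = 0.00719 m
Confined: Δh_c = ΔV/(S·A) = 33300/(2.1 × 10^-5 × 3.86 × 10^7) = 41.09 m

Δh_u ≈ 0.00719 m; Δh_c ≈ 41.1 m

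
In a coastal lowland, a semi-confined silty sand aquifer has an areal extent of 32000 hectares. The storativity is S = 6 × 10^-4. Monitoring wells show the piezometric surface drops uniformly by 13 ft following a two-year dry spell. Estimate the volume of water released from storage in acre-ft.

A = 32000 hectares = 3.2 × 10^8 m²
Δh = 13 ft = 3.962 m
ΔV = S × A × Δh = 6 × 10^-4 × 3.2 × 10^8 m² × 3.962 m = 7.608 × 10^5 m³
ΔV = 7.608 × 10^5 m³ = 616.8 acre-ft

ΔV ≈ 617 acre-ft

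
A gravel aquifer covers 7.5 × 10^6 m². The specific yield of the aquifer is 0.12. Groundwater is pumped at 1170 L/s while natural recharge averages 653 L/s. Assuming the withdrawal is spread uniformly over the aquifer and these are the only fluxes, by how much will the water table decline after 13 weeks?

Net abstraction = 1170 − 653 = 517 L/s
Q_net = 517 L/s = 44670 m³/d
t = 13 weeks = 91 d
ΔV = Q × t = 44670 m³/d × 91 d = 4.065 × 10^6 m³
Δh = ΔV / (Sy × A) = 4.065 × 10^6 / (0.12 × 7.5 × 10^6) = 4.517 m

Δh ≈ 4.52 m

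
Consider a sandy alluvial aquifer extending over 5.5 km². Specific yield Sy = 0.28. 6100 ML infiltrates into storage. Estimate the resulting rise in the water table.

A = 5.5 km² = 5.5 × 10^6 m²
ΔV = 6100 ML = 6.1 × 10^6 m³
Δh = ΔV / (Sy × A) = 6.1 × 10^6 m³ / (0.28 × 5.5 × 10^6 m²) = 3.961 m

Δh ≈ 3.96 m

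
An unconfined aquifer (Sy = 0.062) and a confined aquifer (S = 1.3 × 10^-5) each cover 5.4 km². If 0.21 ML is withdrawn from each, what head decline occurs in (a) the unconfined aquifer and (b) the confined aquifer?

A = 5.4 km² = 5.4 × 10^6 m²
ΔV = 0.21 ML = 210 m³
Unconfined: Δh_u = ΔV/(Sy·A) = 210/(0.062 × 5.4 × 10^6) = 6.272 × 10^-4 m
Confined: Δh_c = ΔV/(S·A) = 210/(1.3 × 10^-5 × 5.4 × 10^6) = 2.991 m

Δh_u ≈ 6.27 × 10^-4 m; Δh_c ≈ 2.99 m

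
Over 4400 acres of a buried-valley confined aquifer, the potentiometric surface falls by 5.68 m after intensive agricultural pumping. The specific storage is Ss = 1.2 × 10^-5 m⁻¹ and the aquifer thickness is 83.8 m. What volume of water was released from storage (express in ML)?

S = Ss × b = 1.2 × 10^-5 m⁻¹ × 83.8 m = 1.006 × 10^-3
A = 4400 acres = 1.781 × 10^7 m²
ΔV = S × A × Δh = 0.001006 × 1.781 × 10^7 m² × 5.68 m = 1.017 × 10^5 m³
ΔV = 1.017 × 10^5 m³ = 101.7 ML

ΔV ≈ 102 ML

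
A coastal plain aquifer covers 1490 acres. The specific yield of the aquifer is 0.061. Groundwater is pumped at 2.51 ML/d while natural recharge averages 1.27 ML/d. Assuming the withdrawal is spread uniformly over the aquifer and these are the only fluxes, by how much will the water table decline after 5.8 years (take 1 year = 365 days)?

A = 1490 acres = 6.03 × 10^6 m²
Net abstraction = 2.51 − 1.27 = 1.24 ML/d
Q_net = 1.24 ML/d = 1240 m³/d
t = 5.8 years = 2117 d
ΔV = Q × t = 1240 m³/d × 2117 d = 2.625 × 10^6 m³
Δh = ΔV / (Sy × A) = 2.625 × 10^6 / (0.061 × 6.03 × 10^6) = 7.137 m

Δh ≈ 7.14 m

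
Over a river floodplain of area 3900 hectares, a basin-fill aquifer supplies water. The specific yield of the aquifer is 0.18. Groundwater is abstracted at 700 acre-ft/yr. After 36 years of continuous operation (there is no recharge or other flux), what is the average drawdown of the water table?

Δh ≈ 4.43 m

A = 3900 hectares = 3.9 × 10^7 m²
Q = 700 acre-ft/yr = 2366 m³/d
t = 36 years = 13140 d
ΔV = Q × t = 2366 m³/d × 13140 d = 3.108 × 10^7 m³
Δh = ΔV / (Sy × A) = 3.108 × 10^7 / (0.18 × 3.9 × 10^7) = 4.428 m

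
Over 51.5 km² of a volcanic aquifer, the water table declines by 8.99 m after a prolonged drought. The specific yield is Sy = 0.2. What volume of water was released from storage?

A = 51.5 km² = 5.15 × 10^7 m²
ΔV = Sy × A × Δh = 0.2 × 5.15 × 10^7 m² × 8.99 m = 9.26 × 10^7 m³

ΔV ≈ 9.26 × 10^7 m³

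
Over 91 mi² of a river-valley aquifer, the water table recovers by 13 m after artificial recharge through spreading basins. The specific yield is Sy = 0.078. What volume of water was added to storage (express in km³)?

A = 91 mi² = 2.357 × 10^8 m²
ΔV = Sy × A × Δh = 0.078 × 2.357 × 10^8 m² × 13 m = 2.39 × 10^8 m³
ΔV = 2.39 × 10^8 m³ = 0.239 km³

ΔV ≈ 0.239 km³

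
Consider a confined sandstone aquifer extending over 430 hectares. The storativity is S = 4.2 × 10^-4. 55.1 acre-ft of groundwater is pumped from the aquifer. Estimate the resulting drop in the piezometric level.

Δh ≈ 37.6 m

A = 430 hectares = 4.3 × 10^6 m²
ΔV = 55.1 acre-ft = 67960 m³
Δh = ΔV / (S × A) = 67960 m³ / (4.2 × 10^-4 × 4.3 × 10^6 m²) = 37.63 m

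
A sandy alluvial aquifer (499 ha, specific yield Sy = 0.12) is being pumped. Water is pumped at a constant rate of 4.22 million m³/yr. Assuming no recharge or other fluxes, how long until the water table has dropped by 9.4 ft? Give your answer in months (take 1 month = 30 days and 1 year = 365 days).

t ≈ 4.95 months

A = 499 ha = 4.99 × 10^6 m²
Δh = 9.4 ft = 2.865 m
ΔV = Sy × A × Δh = 0.12 × 4.99 × 10^6 × 2.865 = 1.716 × 10^6 m³
Q = 4.22 million m³/yr = 11560 m³/d
t = ΔV / Q = 1.716 × 10^6 m³ / 11560 m³/d = 148.4 d
t = 148.4 d ≈ 4.946 months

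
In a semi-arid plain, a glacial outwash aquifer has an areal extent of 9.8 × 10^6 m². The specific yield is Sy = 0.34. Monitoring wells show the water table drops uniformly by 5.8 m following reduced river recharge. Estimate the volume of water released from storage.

ΔV ≈ 1.93 × 10^7 m³

ΔV = Sy × A × Δh = 0.34 × 9.8 × 10^6 m² × 5.8 m = 1.933 × 10^7 m³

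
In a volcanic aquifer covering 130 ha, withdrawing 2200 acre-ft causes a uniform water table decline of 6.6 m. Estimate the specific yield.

Sy ≈ 0.32

A = 130 ha = 1.3 × 10^6 m²
ΔV = 2200 acre-ft = 2.714 × 10^6 m³
Sy = ΔV / (A × Δh) = 2.714 × 10^6 m³ / (1.3 × 10^6 m² × 6.6 m) = 0.3163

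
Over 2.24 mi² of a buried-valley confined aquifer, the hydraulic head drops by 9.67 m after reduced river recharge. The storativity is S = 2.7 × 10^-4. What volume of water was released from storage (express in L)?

A = 2.24 mi² = 5.802 × 10^6 m²
ΔV = S × A × Δh = 2.7 × 10^-4 × 5.802 × 10^6 m² × 9.67 m = 15150 m³
ΔV = 15150 m³ = 1.515 × 10^7 L

ΔV ≈ 1.51 × 10^7 L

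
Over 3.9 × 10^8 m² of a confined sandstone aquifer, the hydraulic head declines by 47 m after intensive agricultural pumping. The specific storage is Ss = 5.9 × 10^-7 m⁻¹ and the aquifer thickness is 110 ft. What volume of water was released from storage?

b = 110 ft = 33.53 m
S = Ss × b = 5.9 × 10^-7 m⁻¹ × 33.53 m = 1.978 × 10^-5
ΔV = S × A × Δh = 1.978 × 10^-5 × 3.9 × 10^8 m² × 47 m = 3.626 × 10^5 m³

ΔV ≈ 3.63 × 10^5 m³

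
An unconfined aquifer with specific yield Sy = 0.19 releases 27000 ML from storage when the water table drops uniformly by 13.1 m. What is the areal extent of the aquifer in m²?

A ≈ 1.08 × 10^7 m²

ΔV = 27000 ML = 2.7 × 10^7 m³
A = ΔV / (Sy × Δh) = 2.7 × 10^7 / (0.19 × 13.1) = 1.085 × 10^7 m²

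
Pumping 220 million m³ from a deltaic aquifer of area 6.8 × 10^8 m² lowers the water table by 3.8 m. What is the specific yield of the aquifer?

ΔV = 220 million m³ = 2.2 × 10^8 m³
Sy = ΔV / (A × Δh) = 2.2 × 10^8 m³ / (6.8 × 10^8 m² × 3.8 m) = 0.08514

Sy ≈ 0.085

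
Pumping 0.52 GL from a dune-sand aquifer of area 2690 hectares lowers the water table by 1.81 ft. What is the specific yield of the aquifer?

A = 2690 hectares = 2.69 × 10^7 m²
Δh = 1.81 ft = 0.5517 m
ΔV = 0.52 GL = 5.2 × 10^5 m³
Sy = ΔV / (A × Δh) = 5.2 × 10^5 m³ / (2.69 × 10^7 m² × 0.5517 m) = 0.03504

Sy ≈ 0.035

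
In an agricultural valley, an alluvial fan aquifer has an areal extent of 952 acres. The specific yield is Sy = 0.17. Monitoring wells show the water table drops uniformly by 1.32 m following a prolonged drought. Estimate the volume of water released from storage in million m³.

ΔV ≈ 0.865 million m³

A = 952 acres = 3.853 × 10^6 m²
ΔV = Sy × A × Δh = 0.17 × 3.853 × 10^6 m² × 1.32 m = 8.645 × 10^5 m³
ΔV = 8.645 × 10^5 m³ = 0.8645 million m³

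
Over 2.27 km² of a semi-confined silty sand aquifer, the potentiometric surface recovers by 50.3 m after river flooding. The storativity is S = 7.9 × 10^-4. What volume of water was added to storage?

A = 2.27 km² = 2.27 × 10^6 m²
ΔV = S × A × Δh = 7.9 × 10^-4 × 2.27 × 10^6 m² × 50.3 m = 90200 m³

ΔV ≈ 90200 m³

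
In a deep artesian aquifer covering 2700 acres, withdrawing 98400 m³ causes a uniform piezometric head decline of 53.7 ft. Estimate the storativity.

A = 2700 acres = 1.093 × 10^7 m²
Δh = 53.7 ft = 16.37 m
S = ΔV / (A × Δh) = 98400 m³ / (1.093 × 10^7 m² × 16.37 m) = 5.502 × 10^-4

S ≈ 5.5 × 10^-4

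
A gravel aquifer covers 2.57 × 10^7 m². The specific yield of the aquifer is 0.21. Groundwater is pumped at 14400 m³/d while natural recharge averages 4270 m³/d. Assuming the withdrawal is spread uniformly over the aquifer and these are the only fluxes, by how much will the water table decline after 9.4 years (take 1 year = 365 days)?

Δh ≈ 6.44 m

Net abstraction = 14400 − 4270 = 10130 m³/d
t = 9.4 years = 3431 d
ΔV = Q × t = 10130 m³/d × 3431 d = 3.476 × 10^7 m³
Δh = ΔV / (Sy × A) = 3.476 × 10^7 / (0.21 × 2.57 × 10^7) = 6.44 m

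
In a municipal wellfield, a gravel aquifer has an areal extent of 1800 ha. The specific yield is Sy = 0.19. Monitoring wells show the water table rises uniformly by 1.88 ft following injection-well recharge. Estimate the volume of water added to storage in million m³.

ΔV ≈ 1.96 million m³

A = 1800 ha = 1.8 × 10^7 m²
Δh = 1.88 ft = 0.573 m
ΔV = Sy × A × Δh = 0.19 × 1.8 × 10^7 m² × 0.573 m = 1.96 × 10^6 m³
ΔV = 1.96 × 10^6 m³ = 1.96 million m³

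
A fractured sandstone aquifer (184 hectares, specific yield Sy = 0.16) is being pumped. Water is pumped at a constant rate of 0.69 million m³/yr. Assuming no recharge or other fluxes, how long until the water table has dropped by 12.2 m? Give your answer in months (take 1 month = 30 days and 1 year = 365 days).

t ≈ 63.3 months

A = 184 hectares = 1.84 × 10^6 m²
ΔV = Sy × A × Δh = 0.16 × 1.84 × 10^6 × 12.2 = 3.592 × 10^6 m³
Q = 0.69 million m³/yr = 1890 m³/d
t = ΔV / Q = 3.592 × 10^6 m³ / 1890 m³/d = 1900 d
t = 1900 d ≈ 63.33 months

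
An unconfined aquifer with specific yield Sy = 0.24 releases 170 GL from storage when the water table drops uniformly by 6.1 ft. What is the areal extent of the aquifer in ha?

Δh = 6.1 ft = 1.859 m
ΔV = 170 GL = 1.7 × 10^8 m³
A = ΔV / (Sy × Δh) = 1.7 × 10^8 / (0.24 × 1.859) = 3.81 × 10^8 m²
A = 3.81 × 10^8 m² = 38100 ha

A ≈ 38100 ha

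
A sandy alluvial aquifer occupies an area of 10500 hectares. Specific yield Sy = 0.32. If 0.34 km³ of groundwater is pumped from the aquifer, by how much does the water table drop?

A = 10500 hectares = 1.05 × 10^8 m²
ΔV = 0.34 km³ = 3.4 × 10^8 m³
Δh = ΔV / (Sy × A) = 3.4 × 10^8 m³ / (0.32 × 1.05 × 10^8 m²) = 10.12 m

Δh ≈ 10.1 m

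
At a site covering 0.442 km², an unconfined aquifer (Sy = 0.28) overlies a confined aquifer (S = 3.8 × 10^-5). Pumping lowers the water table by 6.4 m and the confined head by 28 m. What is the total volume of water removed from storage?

A = 0.442 km² = 4.42 × 10^5 m²
Unconfined: ΔV_u = Sy × A × Δh_u = 0.28 × 4.42 × 10^5 × 6.4 = 7.921 × 10^5 m³
Confined: ΔV_c = S × A × Δh_c = 3.8 × 10^-5 × 4.42 × 10^5 × 28 = 470.3 m³
Total ΔV = 7.921 × 10^5 + 470.3 = 7.925 × 10^5 m³

ΔV ≈ 7.93 × 10^5 m³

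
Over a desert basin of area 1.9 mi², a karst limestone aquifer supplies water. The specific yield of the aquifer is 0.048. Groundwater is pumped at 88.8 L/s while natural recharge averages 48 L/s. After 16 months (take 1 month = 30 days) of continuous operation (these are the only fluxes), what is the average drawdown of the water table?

A = 1.9 mi² = 4.921 × 10^6 m²
Net abstraction = 88.8 − 48 = 40.8 L/s
Q_net = 40.8 L/s = 3525 m³/d
t = 16 months = 480 d
ΔV = Q × t = 3525 m³/d × 480 d = 1.692 × 10^6 m³
Δh = ΔV / (Sy × A) = 1.692 × 10^6 / (0.048 × 4.921 × 10^6) = 7.163 m

Δh ≈ 7.16 m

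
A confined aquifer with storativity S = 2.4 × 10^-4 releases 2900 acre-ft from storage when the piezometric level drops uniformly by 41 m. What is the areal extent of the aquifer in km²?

A ≈ 364 km²

ΔV = 2900 acre-ft = 3.577 × 10^6 m³
A = ΔV / (S × Δh) = 3.577 × 10^6 / (2.4 × 10^-4 × 41) = 3.635 × 10^8 m²
A = 3.635 × 10^8 m² = 363.5 km²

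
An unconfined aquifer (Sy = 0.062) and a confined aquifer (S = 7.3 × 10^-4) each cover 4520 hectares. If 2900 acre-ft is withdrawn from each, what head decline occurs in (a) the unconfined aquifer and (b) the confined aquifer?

Δh_u ≈ 1.28 m; Δh_c ≈ 108 m

A = 4520 hectares = 4.52 × 10^7 m²
ΔV = 2900 acre-ft = 3.577 × 10^6 m³
Unconfined: Δh_u = ΔV/(Sy·A) = 3.577 × 10^6/(0.062 × 4.52 × 10^7) = 1.276 m
Confined: Δh_c = ΔV/(S·A) = 3.577 × 10^6/(7.3 × 10^-4 × 4.52 × 10^7) = 108.4 m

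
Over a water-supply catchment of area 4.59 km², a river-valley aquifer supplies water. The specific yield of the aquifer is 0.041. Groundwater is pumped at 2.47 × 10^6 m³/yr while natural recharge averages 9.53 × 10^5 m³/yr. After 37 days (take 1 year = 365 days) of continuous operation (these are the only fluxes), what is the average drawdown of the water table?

Δh ≈ 0.817 m

A = 4.59 km² = 4.59 × 10^6 m²
Net abstraction = 2.47 × 10^6 − 9.53 × 10^5 = 1.517 × 10^6 m³/yr
Q_net = 1.517 × 10^6 m³/yr = 4156 m³/d
ΔV = Q × t = 4156 m³/d × 37 d = 1.538 × 10^5 m³
Δh = ΔV / (Sy × A) = 1.538 × 10^5 / (0.041 × 4.59 × 10^6) = 0.8171 m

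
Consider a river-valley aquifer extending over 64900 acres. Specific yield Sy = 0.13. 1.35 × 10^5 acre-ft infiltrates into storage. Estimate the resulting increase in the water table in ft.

A = 64900 acres = 2.626 × 10^8 m²
ΔV = 1.35 × 10^5 acre-ft = 1.665 × 10^8 m³
Δh = ΔV / (Sy × A) = 1.665 × 10^8 m³ / (0.13 × 2.626 × 10^8 m²) = 4.877 m
Δh = 4.877 m = 16 ft

Δh ≈ 16 ft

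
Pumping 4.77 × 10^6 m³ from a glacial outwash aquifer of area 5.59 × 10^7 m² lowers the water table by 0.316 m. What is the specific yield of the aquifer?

Sy = ΔV / (A × Δh) = 4.77 × 10^6 m³ / (5.59 × 10^7 m² × 0.316 m) = 0.27

Sy ≈ 0.27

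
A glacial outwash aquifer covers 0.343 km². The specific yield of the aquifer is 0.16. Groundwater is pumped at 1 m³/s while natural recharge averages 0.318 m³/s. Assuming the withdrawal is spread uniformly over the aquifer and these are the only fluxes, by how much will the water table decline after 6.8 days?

Δh ≈ 7.3 m

A = 0.343 km² = 3.43 × 10^5 m²
Net abstraction = 1 − 0.318 = 0.682 m³/s
Q_net = 0.682 m³/s = 58920 m³/d
ΔV = Q × t = 58920 m³/d × 6.8 d = 4.007 × 10^5 m³
Δh = ΔV / (Sy × A) = 4.007 × 10^5 / (0.16 × 3.43 × 10^5) = 7.301 m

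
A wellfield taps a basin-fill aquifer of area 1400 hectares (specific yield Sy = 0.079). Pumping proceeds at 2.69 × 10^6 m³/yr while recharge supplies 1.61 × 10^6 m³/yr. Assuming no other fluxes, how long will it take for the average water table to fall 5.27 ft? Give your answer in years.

t ≈ 1.64 years

A = 1400 hectares = 1.4 × 10^7 m²
Δh = 5.27 ft = 1.606 m
ΔV = Sy × A × Δh = 0.079 × 1.4 × 10^7 × 1.606 = 1.777 × 10^6 m³
Net withdrawal = 2.69 × 10^6 − 1.61 × 10^6 = 1.08 × 10^6 m³/yr = 2959 m³/d
t = ΔV / Q = 1.777 × 10^6 m³ / 2959 m³/d = 600.4 d
t = 600.4 d ≈ 1.645 years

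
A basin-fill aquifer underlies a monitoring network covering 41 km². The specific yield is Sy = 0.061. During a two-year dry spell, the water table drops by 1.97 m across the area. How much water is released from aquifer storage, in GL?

A = 41 km² = 4.1 × 10^7 m²
ΔV = Sy × A × Δh = 0.061 × 4.1 × 10^7 m² × 1.97 m = 4.927 × 10^6 m³
ΔV = 4.927 × 10^6 m³ = 4.927 GL

ΔV ≈ 4.93 GL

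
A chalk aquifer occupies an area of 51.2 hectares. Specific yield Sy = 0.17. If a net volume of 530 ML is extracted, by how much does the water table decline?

A = 51.2 hectares = 5.12 × 10^5 m²
ΔV = 530 ML = 5.3 × 10^5 m³
Δh = ΔV / (Sy × A) = 5.3 × 10^5 m³ / (0.17 × 5.12 × 10^5 m²) = 6.089 m

Δh ≈ 6.09 m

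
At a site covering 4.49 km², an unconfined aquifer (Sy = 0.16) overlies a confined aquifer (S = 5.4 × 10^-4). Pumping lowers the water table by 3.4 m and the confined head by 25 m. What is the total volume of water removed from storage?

A = 4.49 km² = 4.49 × 10^6 m²
Unconfined: ΔV_u = Sy × A × Δh_u = 0.16 × 4.49 × 10^6 × 3.4 = 2.443 × 10^6 m³
Confined: ΔV_c = S × A × Δh_c = 5.4 × 10^-4 × 4.49 × 10^6 × 25 = 60620 m³
Total ΔV = 2.443 × 10^6 + 60620 = 2.503 × 10^6 m³

ΔV ≈ 2.5 × 10^6 m³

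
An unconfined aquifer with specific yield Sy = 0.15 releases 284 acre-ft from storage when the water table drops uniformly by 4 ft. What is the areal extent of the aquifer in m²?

A ≈ 1.92 × 10^6 m²

Δh = 4 ft = 1.219 m
ΔV = 284 acre-ft = 3.503 × 10^5 m³
A = ΔV / (Sy × Δh) = 3.503 × 10^5 / (0.15 × 1.219) = 1.916 × 10^6 m²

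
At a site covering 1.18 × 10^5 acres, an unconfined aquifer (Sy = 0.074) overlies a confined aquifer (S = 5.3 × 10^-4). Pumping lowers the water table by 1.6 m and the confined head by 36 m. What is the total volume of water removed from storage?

A = 1.18 × 10^5 acres = 4.775 × 10^8 m²
Unconfined: ΔV_u = Sy × A × Δh_u = 0.074 × 4.775 × 10^8 × 1.6 = 5.654 × 10^7 m³
Confined: ΔV_c = S × A × Δh_c = 5.3 × 10^-4 × 4.775 × 10^8 × 36 = 9.111 × 10^6 m³
Total ΔV = 5.654 × 10^7 + 9.111 × 10^6 = 6.565 × 10^7 m³

ΔV ≈ 6.57 × 10^7 m³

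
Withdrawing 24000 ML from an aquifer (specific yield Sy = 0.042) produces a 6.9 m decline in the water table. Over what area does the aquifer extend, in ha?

ΔV = 24000 ML = 2.4 × 10^7 m³
A = ΔV / (Sy × Δh) = 2.4 × 10^7 / (0.042 × 6.9) = 8.282 × 10^7 m²
A = 8.282 × 10^7 m² = 8282 ha

A ≈ 8280 ha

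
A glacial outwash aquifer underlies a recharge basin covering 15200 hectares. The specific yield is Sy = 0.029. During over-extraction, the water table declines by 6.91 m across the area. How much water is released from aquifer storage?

ΔV ≈ 3.05 × 10^7 m³

A = 15200 hectares = 1.52 × 10^8 m²
ΔV = Sy × A × Δh = 0.029 × 1.52 × 10^8 m² × 6.91 m = 3.046 × 10^7 m³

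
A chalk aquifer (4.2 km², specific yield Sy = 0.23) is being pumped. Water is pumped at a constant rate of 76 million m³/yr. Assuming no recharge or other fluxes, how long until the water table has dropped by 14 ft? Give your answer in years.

A = 4.2 km² = 4.2 × 10^6 m²
Δh = 14 ft = 4.267 m
ΔV = Sy × A × Δh = 0.23 × 4.2 × 10^6 × 4.267 = 4.122 × 10^6 m³
Q = 76 million m³/yr = 2.082 × 10^5 m³/d
t = ΔV / Q = 4.122 × 10^6 m³ / 2.082 × 10^5 m³/d = 19.8 d
t = 19.8 d ≈ 0.05424 years

t ≈ 0.0542 years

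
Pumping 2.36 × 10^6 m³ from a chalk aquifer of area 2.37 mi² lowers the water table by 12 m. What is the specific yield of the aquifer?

A = 2.37 mi² = 6.138 × 10^6 m²
Sy = ΔV / (A × Δh) = 2.36 × 10^6 m³ / (6.138 × 10^6 m² × 12 m) = 0.03204

Sy ≈ 0.032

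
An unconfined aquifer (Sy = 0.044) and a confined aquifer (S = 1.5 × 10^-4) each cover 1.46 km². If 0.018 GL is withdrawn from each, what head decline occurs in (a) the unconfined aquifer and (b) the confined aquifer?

A = 1.46 km² = 1.46 × 10^6 m²
ΔV = 0.018 GL = 18000 m³
Unconfined: Δh_u = ΔV/(Sy·A) = 18000/(0.044 × 1.46 × 10^6) = 0.2802 m
Confined: Δh_c = ΔV/(S·A) = 18000/(1.5 × 10^-4 × 1.46 × 10^6) = 82.19 m

Δh_u ≈ 0.28 m; Δh_c ≈ 82.2 m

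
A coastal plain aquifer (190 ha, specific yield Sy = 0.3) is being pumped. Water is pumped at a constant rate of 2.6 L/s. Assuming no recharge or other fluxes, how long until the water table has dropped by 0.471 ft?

A = 190 ha = 1.9 × 10^6 m²
Δh = 0.471 ft = 0.1436 m
ΔV = Sy × A × Δh = 0.3 × 1.9 × 10^6 × 0.1436 = 81830 m³
Q = 2.6 L/s = 224.6 m³/d
t = ΔV / Q = 81830 m³ / 224.6 m³/d = 364.3 d

t ≈ 364 days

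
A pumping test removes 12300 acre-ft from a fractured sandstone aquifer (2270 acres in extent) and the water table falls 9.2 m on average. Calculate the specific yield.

Sy ≈ 0.18

A = 2270 acres = 9.186 × 10^6 m²
ΔV = 12300 acre-ft = 1.517 × 10^7 m³
Sy = ΔV / (A × Δh) = 1.517 × 10^7 m³ / (9.186 × 10^6 m² × 9.2 m) = 0.1795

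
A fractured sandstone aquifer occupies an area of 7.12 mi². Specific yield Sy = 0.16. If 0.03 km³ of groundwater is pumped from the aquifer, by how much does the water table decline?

A = 7.12 mi² = 1.844 × 10^7 m²
ΔV = 0.03 km³ = 3 × 10^7 m³
Δh = ΔV / (Sy × A) = 3 × 10^7 m³ / (0.16 × 1.844 × 10^7 m²) = 10.17 m

Δh ≈ 10.2 m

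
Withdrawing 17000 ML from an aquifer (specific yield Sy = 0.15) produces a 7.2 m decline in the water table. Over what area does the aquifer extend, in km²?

A ≈ 15.7 km²

ΔV = 17000 ML = 1.7 × 10^7 m³
A = ΔV / (Sy × Δh) = 1.7 × 10^7 / (0.15 × 7.2) = 1.574 × 10^7 m²
A = 1.574 × 10^7 m² = 15.74 km²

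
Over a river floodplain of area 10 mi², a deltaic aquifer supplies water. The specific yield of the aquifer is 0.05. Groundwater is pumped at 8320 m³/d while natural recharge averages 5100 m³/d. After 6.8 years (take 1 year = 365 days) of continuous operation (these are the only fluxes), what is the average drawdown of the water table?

Δh ≈ 6.17 m

A = 10 mi² = 2.59 × 10^7 m²
Net abstraction = 8320 − 5100 = 3220 m³/d
t = 6.8 years = 2482 d
ΔV = Q × t = 3220 m³/d × 2482 d = 7.992 × 10^6 m³
Δh = ΔV / (Sy × A) = 7.992 × 10^6 / (0.05 × 2.59 × 10^7) = 6.171 m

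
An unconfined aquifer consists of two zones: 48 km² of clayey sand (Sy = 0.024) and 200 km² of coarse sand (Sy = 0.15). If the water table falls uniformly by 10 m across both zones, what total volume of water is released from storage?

ΔV ≈ 3.12 × 10^8 m³

A₁ = 48 km² = 4.8 × 10^7 m²; A₂ = 200 km² = 2 × 10^8 m²
ΔV₁ = 0.024 × 4.8 × 10^7 × 10 = 1.152 × 10^7 m³
ΔV₂ = 0.15 × 2 × 10^8 × 10 = 3 × 10^8 m³
ΔV = ΔV₁ + ΔV₂ = 3.115 × 10^8 m³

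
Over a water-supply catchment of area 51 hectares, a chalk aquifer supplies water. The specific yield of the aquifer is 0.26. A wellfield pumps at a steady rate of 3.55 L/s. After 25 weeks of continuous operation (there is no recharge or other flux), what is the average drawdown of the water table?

Δh ≈ 0.405 m

A = 51 hectares = 5.1 × 10^5 m²
Q = 3.55 L/s = 306.7 m³/d
t = 25 weeks = 175 d
ΔV = Q × t = 306.7 m³/d × 175 d = 53680 m³
Δh = ΔV / (Sy × A) = 53680 / (0.26 × 5.1 × 10^5) = 0.4048 m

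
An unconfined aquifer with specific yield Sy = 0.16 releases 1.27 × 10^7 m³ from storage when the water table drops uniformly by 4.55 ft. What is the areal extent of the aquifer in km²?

Δh = 4.55 ft = 1.387 m
A = ΔV / (Sy × Δh) = 1.27 × 10^7 / (0.16 × 1.387) = 5.723 × 10^7 m²
A = 5.723 × 10^7 m² = 57.23 km²

A ≈ 57.2 km²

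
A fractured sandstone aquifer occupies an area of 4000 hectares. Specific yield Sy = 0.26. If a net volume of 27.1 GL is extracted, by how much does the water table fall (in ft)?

A = 4000 hectares = 4 × 10^7 m²
ΔV = 27.1 GL = 2.71 × 10^7 m³
Δh = ΔV / (Sy × A) = 2.71 × 10^7 m³ / (0.26 × 4 × 10^7 m²) = 2.606 m
Δh = 2.606 m = 8.549 ft

Δh ≈ 8.55 ft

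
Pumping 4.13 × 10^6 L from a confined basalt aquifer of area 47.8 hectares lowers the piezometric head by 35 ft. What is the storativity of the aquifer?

A = 47.8 hectares = 4.78 × 10^5 m²
Δh = 35 ft = 10.67 m
ΔV = 4.13 × 10^6 L = 4130 m³
S = ΔV / (A × Δh) = 4130 m³ / (4.78 × 10^5 m² × 10.67 m) = 8.099 × 10^-4

S ≈ 8.1 × 10^-4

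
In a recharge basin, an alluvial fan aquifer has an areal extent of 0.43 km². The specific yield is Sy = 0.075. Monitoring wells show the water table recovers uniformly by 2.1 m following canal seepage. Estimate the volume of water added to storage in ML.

ΔV ≈ 67.7 ML

A = 0.43 km² = 4.3 × 10^5 m²
ΔV = Sy × A × Δh = 0.075 × 4.3 × 10^5 m² × 2.1 m = 67720 m³
ΔV = 67720 m³ = 67.72 ML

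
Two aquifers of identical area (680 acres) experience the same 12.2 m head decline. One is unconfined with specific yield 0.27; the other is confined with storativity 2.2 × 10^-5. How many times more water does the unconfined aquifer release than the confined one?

ΔV_u / ΔV_c ≈ 12300

A = 680 acres = 2.752 × 10^6 m²
Unconfined: ΔV_u = Sy × A × Δh = 0.27 × 2.752 × 10^6 × 12.2 = 9.065 × 10^6 m³
Confined: ΔV_c = S × A × Δh = 2.2 × 10^-5 × 2.752 × 10^6 × 12.2 = 738.6 m³
Ratio = ΔV_u / ΔV_c = Sy / S = 0.27 / 2.2 × 10^-5 = 12270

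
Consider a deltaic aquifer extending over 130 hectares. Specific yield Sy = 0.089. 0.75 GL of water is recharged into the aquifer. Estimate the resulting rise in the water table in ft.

A = 130 hectares = 1.3 × 10^6 m²
ΔV = 0.75 GL = 7.5 × 10^5 m³
Δh = ΔV / (Sy × A) = 7.5 × 10^5 m³ / (0.089 × 1.3 × 10^6 m²) = 6.482 m
Δh = 6.482 m = 21.27 ft

Δh ≈ 21.3 ft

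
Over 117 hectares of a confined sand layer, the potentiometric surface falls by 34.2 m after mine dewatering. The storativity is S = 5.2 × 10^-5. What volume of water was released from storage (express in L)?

A = 117 hectares = 1.17 × 10^6 m²
ΔV = S × A × Δh = 5.2 × 10^-5 × 1.17 × 10^6 m² × 34.2 m = 2081 m³
ΔV = 2081 m³ = 2.081 × 10^6 L

ΔV ≈ 2.08 × 10^6 L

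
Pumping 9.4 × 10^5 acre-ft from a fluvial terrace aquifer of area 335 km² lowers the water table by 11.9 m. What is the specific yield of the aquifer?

A = 335 km² = 3.35 × 10^8 m²
ΔV = 9.4 × 10^5 acre-ft = 1.159 × 10^9 m³
Sy = ΔV / (A × Δh) = 1.159 × 10^9 m³ / (3.35 × 10^8 m² × 11.9 m) = 0.2908

Sy ≈ 0.29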